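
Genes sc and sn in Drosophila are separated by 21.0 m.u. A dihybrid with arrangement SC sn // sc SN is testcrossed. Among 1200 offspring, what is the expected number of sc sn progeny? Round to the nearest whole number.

126

A map distance of 21.0 m.u. corresponds to a recombination frequency of 0.210.
The F1 is SC sn / sc SN, so sc sn is a recombinant gamete class with expected frequency r/2 = 0.210/2 = 0.1050.
Expected number = 0.1050 × 1200 = 126.00 ≈ 126.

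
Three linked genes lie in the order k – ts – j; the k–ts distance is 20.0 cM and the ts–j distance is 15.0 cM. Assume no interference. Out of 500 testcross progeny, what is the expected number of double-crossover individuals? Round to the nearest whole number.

15

Map distances give recombination frequencies of 0.200 and 0.150 for the two intervals.
With no interference, expected double-crossover frequency = 0.200 × 0.150 = 0.03000.
Expected number = 0.03000 × 500 = 15.00 ≈ 15.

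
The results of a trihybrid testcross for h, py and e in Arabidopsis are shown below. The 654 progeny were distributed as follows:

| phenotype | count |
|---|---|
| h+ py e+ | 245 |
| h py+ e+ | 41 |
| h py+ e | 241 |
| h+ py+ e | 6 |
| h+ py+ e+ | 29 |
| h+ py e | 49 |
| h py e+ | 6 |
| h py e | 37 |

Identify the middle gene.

The two most frequent reciprocal classes, h py+ e and h+ py e+, are the parental types, so the F1 was h py+ e / h+ py e+.
The two rarest classes, h+ py+ e and h py e+, are the double crossovers. Comparing them with the parentals, only the h allele has switched, so h is the middle locus and the order is py – h – e.

h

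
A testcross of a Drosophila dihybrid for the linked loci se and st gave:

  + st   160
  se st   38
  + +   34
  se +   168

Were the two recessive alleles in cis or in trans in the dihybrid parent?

The two most frequent classes are + st (160) and se + (168); these are the parental (non-recombinant) types.
So the F1 carried + st on one chromosome and se + on the other — the recessive alleles are on opposite chromosomes (trans / repulsion).

trans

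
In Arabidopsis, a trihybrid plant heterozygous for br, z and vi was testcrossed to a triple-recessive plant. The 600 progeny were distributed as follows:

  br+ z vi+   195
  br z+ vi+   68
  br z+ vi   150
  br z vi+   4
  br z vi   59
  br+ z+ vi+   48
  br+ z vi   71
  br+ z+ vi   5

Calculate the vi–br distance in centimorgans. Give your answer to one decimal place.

24.7 centimorgans

The two most frequent reciprocal classes, br z+ vi and br+ z vi+, are the parental types, so the F1 was br z+ vi / br+ z vi+.
The two rarest classes, br+ z+ vi and br z vi+, are the double crossovers. Comparing them with the parentals, only the br allele has switched, so br is the middle locus and the order is vi – br – z.
Crossovers in the vi–br interval produce the single-crossover classes br z+ vi+ and br+ z vi (68 + 71 = 139) plus the double crossovers (9).
RF(vi–br) = (139 + 9) / 600 = 148/600 = 0.2467 → 24.7 centimorgans.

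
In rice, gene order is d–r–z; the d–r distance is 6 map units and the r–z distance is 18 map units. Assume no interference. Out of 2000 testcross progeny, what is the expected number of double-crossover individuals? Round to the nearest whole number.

22

Map distances give recombination frequencies of 0.060 and 0.180 for the two intervals.
With no interference, expected double-crossover frequency = 0.060 × 0.180 = 0.01080.
Expected number = 0.01080 × 2000 = 21.60 ≈ 22.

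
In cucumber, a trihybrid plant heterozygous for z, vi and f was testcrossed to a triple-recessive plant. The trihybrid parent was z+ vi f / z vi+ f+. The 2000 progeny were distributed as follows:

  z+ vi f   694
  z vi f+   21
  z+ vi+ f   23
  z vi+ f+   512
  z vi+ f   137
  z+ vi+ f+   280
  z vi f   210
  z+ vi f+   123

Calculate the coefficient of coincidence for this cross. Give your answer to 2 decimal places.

The two rarest classes, z+ vi+ f and z vi f+, are the double crossovers. Comparing them with the parentals, only the vi allele has switched, so vi is the middle locus and the order is z – vi – f.
z–vi: (490 + 44)/2000 = 0.2670; vi–f: (260 + 44)/2000 = 0.1520.
Expected DCO frequency = 0.2670 × 0.1520 ≈ 0.04058; observed = 44/2000 ≈ 0.02200.
Coefficient of coincidence = 0.02200/0.04058 ≈ 0.54.

0.54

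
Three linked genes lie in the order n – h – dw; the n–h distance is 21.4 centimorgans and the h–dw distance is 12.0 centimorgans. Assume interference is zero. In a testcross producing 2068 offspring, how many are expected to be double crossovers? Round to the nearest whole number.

Map distances give recombination frequencies of 0.214 and 0.120 for the two intervals.
With no interference, expected double-crossover frequency = 0.214 × 0.120 = 0.02568.
Expected number = 0.02568 × 2068 = 53.11 ≈ 53.

53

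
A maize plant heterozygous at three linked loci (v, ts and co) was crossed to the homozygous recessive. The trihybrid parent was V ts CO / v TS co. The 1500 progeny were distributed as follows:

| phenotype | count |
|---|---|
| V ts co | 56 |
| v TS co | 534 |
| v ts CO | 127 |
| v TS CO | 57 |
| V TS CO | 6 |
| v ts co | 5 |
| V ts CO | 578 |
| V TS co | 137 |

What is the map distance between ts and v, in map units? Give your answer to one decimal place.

The two rarest classes, V TS CO and v ts co, are the double crossovers. Comparing them with the parentals, only the ts allele has switched, so ts is the middle locus and the order is co – ts – v.
Crossovers in the ts–v interval produce the single-crossover classes v ts CO and V TS co (127 + 137 = 264) plus the double crossovers (11).
RF(ts–v) = (264 + 11) / 1500 = 275/1500 = 0.1833 → 18.3 map units.

18.3 map units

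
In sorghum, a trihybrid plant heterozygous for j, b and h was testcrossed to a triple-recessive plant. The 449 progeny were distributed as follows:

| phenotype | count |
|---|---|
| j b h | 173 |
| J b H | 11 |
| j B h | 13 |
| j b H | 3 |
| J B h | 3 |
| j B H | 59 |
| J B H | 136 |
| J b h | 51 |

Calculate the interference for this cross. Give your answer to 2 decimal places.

0.23

The two most frequent reciprocal classes, J B H and j b h, are the parental types, so the F1 was J B H / j b h.
The two rarest classes, J B h and j b H, are the double crossovers. Comparing them with the parentals, only the h allele has switched, so h is the middle locus and the order is j – h – b.
j–h: (110 + 6)/449 = 0.2584; h–b: (24 + 6)/449 = 0.0668.
Expected DCO frequency = 0.2584 × 0.0668 ≈ 0.01726; observed = 6/449 ≈ 0.01336.
Coefficient of coincidence = 0.01336/0.01726 ≈ 0.77; interference = 1 − 0.77 = 0.23.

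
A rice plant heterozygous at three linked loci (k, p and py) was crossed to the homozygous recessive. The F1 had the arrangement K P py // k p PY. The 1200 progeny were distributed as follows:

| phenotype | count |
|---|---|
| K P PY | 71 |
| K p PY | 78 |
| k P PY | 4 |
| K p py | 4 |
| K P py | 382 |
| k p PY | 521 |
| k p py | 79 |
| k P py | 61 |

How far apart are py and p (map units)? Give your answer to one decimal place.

The two rarest classes, K p py and k P PY, are the double crossovers. Comparing them with the parentals, only the p allele has switched, so p is the middle locus and the order is k – p – py.
Crossovers in the p–py interval produce the single-crossover classes K P PY and k p py (71 + 79 = 150) plus the double crossovers (8).
RF(p–py) = (150 + 8) / 1200 = 158/1200 = 0.1317 → 13.2 map units.

13.2 map units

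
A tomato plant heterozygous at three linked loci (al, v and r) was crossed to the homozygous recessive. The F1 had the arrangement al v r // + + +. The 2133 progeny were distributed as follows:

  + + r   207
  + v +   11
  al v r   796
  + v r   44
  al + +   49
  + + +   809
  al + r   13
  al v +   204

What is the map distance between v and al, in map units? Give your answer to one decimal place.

The two rarest classes, al + r and + v +, are the double crossovers. Comparing them with the parentals, only the v allele has switched, so v is the middle locus and the order is r – v – al.
Crossovers in the v–al interval produce the single-crossover classes + v r and al + + (44 + 49 = 93) plus the double crossovers (24).
RF(v–al) = (93 + 24) / 2133 = 117/2133 = 0.0549 → 5.5 map units.

5.5 map units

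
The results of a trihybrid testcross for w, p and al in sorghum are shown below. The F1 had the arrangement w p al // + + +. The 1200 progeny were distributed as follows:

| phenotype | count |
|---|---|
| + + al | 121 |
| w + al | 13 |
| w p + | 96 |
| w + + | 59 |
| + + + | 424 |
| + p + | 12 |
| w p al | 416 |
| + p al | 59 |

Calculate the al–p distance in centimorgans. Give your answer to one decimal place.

The two rarest classes, w + al and + p +, are the double crossovers. Comparing them with the parentals, only the p allele has switched, so p is the middle locus and the order is al – p – w.
Crossovers in the al–p interval produce the single-crossover classes w p + and + + al (96 + 121 = 217) plus the double crossovers (25).
RF(al–p) = (217 + 25) / 1200 = 242/1200 = 0.2017 → 20.2 centimorgans.

20.2 centimorgans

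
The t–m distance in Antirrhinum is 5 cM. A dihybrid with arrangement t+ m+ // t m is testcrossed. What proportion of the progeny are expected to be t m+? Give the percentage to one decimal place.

2.5%

A map distance of 5 cM corresponds to a recombination frequency of 0.050.
The F1 is t+ m+ / t m, so t m+ is a recombinant gamete class with expected frequency r/2 = 0.050/2 = 0.0250.
That is 0.0250 = 2.5% of the progeny.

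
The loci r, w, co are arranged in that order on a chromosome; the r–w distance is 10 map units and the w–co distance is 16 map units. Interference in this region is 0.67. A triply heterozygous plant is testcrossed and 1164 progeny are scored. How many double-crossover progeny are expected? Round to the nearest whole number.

6

Map distances give recombination frequencies of 0.100 and 0.160 for the two intervals.
With interference 0.67 (so coincidence = 0.33), expected double-crossover frequency = 0.100 × 0.160 × 0.33 = 0.00528.
Expected number = 0.00528 × 1164 = 6.15 ≈ 6.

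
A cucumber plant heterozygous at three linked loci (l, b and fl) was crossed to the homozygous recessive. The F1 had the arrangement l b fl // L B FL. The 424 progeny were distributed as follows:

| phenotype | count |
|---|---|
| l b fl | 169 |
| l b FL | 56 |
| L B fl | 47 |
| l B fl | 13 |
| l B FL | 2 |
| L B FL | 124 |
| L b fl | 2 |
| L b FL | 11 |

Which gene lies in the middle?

l

The two rarest classes, L b fl and l B FL, are the double crossovers. Comparing them with the parentals, only the l allele has switched, so l is the middle locus and the order is b – l – fl.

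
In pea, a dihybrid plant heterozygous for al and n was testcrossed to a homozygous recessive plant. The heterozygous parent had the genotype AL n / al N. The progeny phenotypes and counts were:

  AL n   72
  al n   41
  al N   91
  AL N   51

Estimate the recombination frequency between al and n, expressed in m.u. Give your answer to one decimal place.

The recombinant classes are AL N and al n: 51 + 41 = 92.
Recombination frequency = 92/255 = 0.3608 ≈ 36.1%, i.e. 36.1 m.u.

36.1 m.u.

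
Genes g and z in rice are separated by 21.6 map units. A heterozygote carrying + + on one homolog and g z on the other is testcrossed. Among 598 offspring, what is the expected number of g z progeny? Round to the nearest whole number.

A map distance of 21.6 map units corresponds to a recombination frequency of 0.216.
The F1 is + + / g z, so g z is a parental gamete class with expected frequency (1 − r)/2 = 0.784/2 = 0.3920.
Expected number = 0.3920 × 598 = 234.42 ≈ 234.

234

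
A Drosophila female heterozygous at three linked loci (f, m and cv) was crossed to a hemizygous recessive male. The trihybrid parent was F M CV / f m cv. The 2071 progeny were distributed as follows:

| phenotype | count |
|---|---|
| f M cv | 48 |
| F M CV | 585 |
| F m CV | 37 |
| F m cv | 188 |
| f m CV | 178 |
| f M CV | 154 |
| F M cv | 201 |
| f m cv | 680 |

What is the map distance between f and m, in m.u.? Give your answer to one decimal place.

20.6 m.u.

The two rarest classes, F m CV and f M cv, are the double crossovers. Comparing them with the parentals, only the m allele has switched, so m is the middle locus and the order is f – m – cv.
Crossovers in the f–m interval produce the single-crossover classes f M CV and F m cv (154 + 188 = 342) plus the double crossovers (85).
RF(f–m) = (342 + 85) / 2071 = 427/2071 = 0.2062 → 20.6 m.u.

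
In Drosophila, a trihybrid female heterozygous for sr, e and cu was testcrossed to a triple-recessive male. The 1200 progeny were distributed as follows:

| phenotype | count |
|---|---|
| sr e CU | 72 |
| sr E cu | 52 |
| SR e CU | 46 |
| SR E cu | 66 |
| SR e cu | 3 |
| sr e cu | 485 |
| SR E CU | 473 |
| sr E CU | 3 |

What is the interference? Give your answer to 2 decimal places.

The two most frequent reciprocal classes, sr e cu and SR E CU, are the parental types, so the F1 was sr e cu / SR E CU.
The two rarest classes, SR e cu and sr E CU, are the double crossovers. Comparing them with the parentals, only the sr allele has switched, so sr is the middle locus and the order is e – sr – cu.
e–sr: (98 + 6)/1200 = 0.0867; sr–cu: (138 + 6)/1200 = 0.1200.
Expected DCO frequency = 0.0867 × 0.1200 ≈ 0.01040; observed = 6/1200 ≈ 0.00500.
Coefficient of coincidence = 0.00500/0.01040 ≈ 0.48; interference = 1 − 0.48 = 0.52.

0.52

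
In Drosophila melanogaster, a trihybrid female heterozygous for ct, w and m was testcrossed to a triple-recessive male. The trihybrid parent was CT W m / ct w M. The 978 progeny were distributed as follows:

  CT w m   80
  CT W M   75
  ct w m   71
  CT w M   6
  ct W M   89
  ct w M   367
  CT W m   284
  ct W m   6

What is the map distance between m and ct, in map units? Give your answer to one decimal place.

The two rarest classes, ct W m and CT w M, are the double crossovers. Comparing them with the parentals, only the ct allele has switched, so ct is the middle locus and the order is w – ct – m.
Crossovers in the ct–m interval produce the single-crossover classes CT W M and ct w m (75 + 71 = 146) plus the double crossovers (12).
RF(ct–m) = (146 + 12) / 978 = 158/978 = 0.1616 → 16.2 map units.

16.2 map units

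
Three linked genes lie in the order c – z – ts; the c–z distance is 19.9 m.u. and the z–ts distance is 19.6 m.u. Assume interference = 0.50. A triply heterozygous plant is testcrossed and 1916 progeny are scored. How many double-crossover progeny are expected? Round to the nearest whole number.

Map distances give recombination frequencies of 0.199 and 0.196 for the two intervals.
With interference 0.50 (so coincidence = 0.50), expected double-crossover frequency = 0.199 × 0.196 × 0.50 = 0.01950.
Expected number = 0.01950 × 1916 = 37.37 ≈ 37.

37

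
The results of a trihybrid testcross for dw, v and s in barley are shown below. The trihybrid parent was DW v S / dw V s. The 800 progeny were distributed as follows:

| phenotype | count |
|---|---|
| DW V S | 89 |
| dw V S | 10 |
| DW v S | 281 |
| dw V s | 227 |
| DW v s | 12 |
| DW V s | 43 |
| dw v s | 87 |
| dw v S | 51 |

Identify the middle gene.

s

The two rarest classes, DW v s and dw V S, are the double crossovers. Comparing them with the parentals, only the s allele has switched, so s is the middle locus and the order is v – s – dw.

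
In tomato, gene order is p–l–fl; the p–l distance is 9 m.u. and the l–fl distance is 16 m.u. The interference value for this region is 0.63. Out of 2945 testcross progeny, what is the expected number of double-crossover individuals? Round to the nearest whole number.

16

Map distances give recombination frequencies of 0.090 and 0.160 for the two intervals.
With interference 0.63 (so coincidence = 0.37), expected double-crossover frequency = 0.090 × 0.160 × 0.37 = 0.00533.
Expected number = 0.00533 × 2945 = 15.69 ≈ 16.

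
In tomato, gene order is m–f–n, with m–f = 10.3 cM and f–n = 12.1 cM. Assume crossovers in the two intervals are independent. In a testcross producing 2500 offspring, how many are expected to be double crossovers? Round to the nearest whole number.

Map distances give recombination frequencies of 0.103 and 0.121 for the two intervals.
With no interference, expected double-crossover frequency = 0.103 × 0.121 = 0.01246.
Expected number = 0.01246 × 2500 = 31.16 ≈ 31.

31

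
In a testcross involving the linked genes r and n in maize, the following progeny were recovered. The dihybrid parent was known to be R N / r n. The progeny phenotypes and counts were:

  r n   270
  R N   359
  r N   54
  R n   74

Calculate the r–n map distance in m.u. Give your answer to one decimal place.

The recombinant classes are R n and r N: 74 + 54 = 128.
Recombination frequency = 128/757 = 0.1691 ≈ 16.9%, i.e. 16.9 m.u.

16.9 m.u.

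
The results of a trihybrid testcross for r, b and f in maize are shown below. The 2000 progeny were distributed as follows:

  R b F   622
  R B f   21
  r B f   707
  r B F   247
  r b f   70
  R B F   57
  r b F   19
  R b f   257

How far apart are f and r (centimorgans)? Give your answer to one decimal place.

The two most frequent reciprocal classes, r B f and R b F, are the parental types, so the F1 was r B f / R b F.
The two rarest classes, R B f and r b F, are the double crossovers. Comparing them with the parentals, only the r allele has switched, so r is the middle locus and the order is f – r – b.
Crossovers in the f–r interval produce the single-crossover classes r B F and R b f (247 + 257 = 504) plus the double crossovers (40).
RF(f–r) = (504 + 40) / 2000 = 544/2000 = 0.2720 → 27.2 centimorgans.

27.2 centimorgans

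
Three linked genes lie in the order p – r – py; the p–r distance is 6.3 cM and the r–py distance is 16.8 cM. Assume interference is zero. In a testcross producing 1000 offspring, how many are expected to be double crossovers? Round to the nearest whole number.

11

Map distances give recombination frequencies of 0.063 and 0.168 for the two intervals.
With no interference, expected double-crossover frequency = 0.063 × 0.168 = 0.01058.
Expected number = 0.01058 × 1000 = 10.58 ≈ 11.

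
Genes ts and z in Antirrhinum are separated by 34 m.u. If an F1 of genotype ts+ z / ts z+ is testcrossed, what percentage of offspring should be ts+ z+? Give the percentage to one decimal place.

A map distance of 34 m.u. corresponds to a recombination frequency of 0.340.
The F1 is ts+ z / ts z+, so ts+ z+ is a recombinant gamete class with expected frequency r/2 = 0.340/2 = 0.1700.
That is 0.1700 = 17.0% of the progeny.

17.0%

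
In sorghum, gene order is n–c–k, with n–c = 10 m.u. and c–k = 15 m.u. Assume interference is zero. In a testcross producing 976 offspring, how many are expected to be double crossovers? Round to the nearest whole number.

Map distances give recombination frequencies of 0.100 and 0.150 for the two intervals.
With no interference, expected double-crossover frequency = 0.100 × 0.150 = 0.01500.
Expected number = 0.01500 × 976 = 14.64 ≈ 15.

15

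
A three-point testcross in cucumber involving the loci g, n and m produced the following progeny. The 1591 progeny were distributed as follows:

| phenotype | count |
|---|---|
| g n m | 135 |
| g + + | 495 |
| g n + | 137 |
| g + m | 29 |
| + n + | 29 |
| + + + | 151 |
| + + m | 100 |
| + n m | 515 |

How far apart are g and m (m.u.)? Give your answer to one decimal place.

21.6 m.u.

The two most frequent reciprocal classes, g + + and + n m, are the parental types, so the F1 was g + + / + n m.
The two rarest classes, g + m and + n +, are the double crossovers. Comparing them with the parentals, only the m allele has switched, so m is the middle locus and the order is n – m – g.
Crossovers in the m–g interval produce the single-crossover classes + + + and g n m (151 + 135 = 286) plus the double crossovers (58).
RF(m–g) = (286 + 58) / 1591 = 344/1591 = 0.2162 → 21.6 m.u.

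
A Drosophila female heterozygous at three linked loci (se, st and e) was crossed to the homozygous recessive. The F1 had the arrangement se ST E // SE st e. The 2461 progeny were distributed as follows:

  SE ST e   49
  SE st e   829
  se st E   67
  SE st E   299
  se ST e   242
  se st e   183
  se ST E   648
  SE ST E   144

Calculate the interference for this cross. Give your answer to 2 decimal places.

0.02

The two rarest classes, se st E and SE ST e, are the double crossovers. Comparing them with the parentals, only the st allele has switched, so st is the middle locus and the order is e – st – se.
e–st: (541 + 116)/2461 = 0.2670; st–se: (327 + 116)/2461 = 0.1800.
Expected DCO frequency = 0.2670 × 0.1800 ≈ 0.04806; observed = 116/2461 ≈ 0.04714.
Coefficient of coincidence = 0.04714/0.04806 ≈ 0.98; interference = 1 − 0.98 = 0.02.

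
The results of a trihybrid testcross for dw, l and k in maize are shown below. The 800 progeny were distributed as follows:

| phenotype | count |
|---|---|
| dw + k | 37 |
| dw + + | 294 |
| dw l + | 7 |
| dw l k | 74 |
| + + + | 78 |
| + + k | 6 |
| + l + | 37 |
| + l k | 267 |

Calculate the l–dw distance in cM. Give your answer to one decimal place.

20.6 cM

The two most frequent reciprocal classes, dw + + and + l k, are the parental types, so the F1 was dw + + / + l k.
The two rarest classes, dw l + and + + k, are the double crossovers. Comparing them with the parentals, only the l allele has switched, so l is the middle locus and the order is k – l – dw.
Crossovers in the l–dw interval produce the single-crossover classes + + + and dw l k (78 + 74 = 152) plus the double crossovers (13).
RF(l–dw) = (152 + 13) / 800 = 165/800 = 0.2062 → 20.6 cM.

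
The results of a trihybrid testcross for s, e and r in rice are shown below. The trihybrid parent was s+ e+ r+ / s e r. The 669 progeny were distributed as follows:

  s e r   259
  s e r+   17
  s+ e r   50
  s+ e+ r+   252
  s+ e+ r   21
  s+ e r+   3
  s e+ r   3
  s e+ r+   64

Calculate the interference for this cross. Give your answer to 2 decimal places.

The two rarest classes, s+ e r+ and s e+ r, are the double crossovers. Comparing them with the parentals, only the e allele has switched, so e is the middle locus and the order is r – e – s.
r–e: (38 + 6)/669 = 0.0658; e–s: (114 + 6)/669 = 0.1794.
Expected DCO frequency = 0.0658 × 0.1794 ≈ 0.01180; observed = 6/669 ≈ 0.00897.
Coefficient of coincidence = 0.00897/0.01180 ≈ 0.76; interference = 1 − 0.76 = 0.24.

0.24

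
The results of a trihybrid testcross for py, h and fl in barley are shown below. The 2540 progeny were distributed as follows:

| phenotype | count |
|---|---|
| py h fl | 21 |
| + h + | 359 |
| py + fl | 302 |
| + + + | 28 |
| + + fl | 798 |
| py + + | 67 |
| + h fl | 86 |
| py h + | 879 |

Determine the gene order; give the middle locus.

The two most frequent reciprocal classes, py h + and + + fl, are the parental types, so the F1 was py h + / + + fl.
The two rarest classes, py h fl and + + +, are the double crossovers. Comparing them with the parentals, only the fl allele has switched, so fl is the middle locus and the order is h – fl – py.

fl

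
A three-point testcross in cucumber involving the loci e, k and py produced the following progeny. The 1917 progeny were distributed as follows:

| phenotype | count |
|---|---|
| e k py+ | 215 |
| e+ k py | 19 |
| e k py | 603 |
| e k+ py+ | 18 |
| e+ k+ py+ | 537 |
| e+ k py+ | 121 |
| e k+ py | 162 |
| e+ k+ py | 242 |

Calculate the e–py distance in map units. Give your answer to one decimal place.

The two most frequent reciprocal classes, e+ k+ py+ and e k py, are the parental types, so the F1 was e+ k+ py+ / e k py.
The two rarest classes, e k+ py+ and e+ k py, are the double crossovers. Comparing them with the parentals, only the e allele has switched, so e is the middle locus and the order is py – e – k.
Crossovers in the py–e interval produce the single-crossover classes e+ k+ py and e k py+ (242 + 215 = 457) plus the double crossovers (37).
RF(py–e) = (457 + 37) / 1917 = 494/1917 = 0.2577 → 25.8 map units.

25.8 map units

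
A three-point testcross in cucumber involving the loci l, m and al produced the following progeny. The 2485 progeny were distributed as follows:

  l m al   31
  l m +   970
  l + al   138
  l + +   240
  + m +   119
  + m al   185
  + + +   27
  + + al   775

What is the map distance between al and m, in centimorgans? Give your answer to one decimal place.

The two most frequent reciprocal classes, l m + and + + al, are the parental types, so the F1 was l m + / + + al.
The two rarest classes, l m al and + + +, are the double crossovers. Comparing them with the parentals, only the al allele has switched, so al is the middle locus and the order is m – al – l.
Crossovers in the m–al interval produce the single-crossover classes l + + and + m al (240 + 185 = 425) plus the double crossovers (58).
RF(m–al) = (425 + 58) / 2485 = 483/2485 = 0.1944 → 19.4 centimorgans.

19.4 centimorgans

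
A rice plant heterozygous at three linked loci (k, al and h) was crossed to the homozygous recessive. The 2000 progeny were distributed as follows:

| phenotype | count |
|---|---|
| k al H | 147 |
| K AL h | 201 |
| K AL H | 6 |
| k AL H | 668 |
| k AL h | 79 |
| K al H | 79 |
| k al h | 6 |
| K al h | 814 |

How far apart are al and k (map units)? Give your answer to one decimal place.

18.0 map units

The two most frequent reciprocal classes, k AL H and K al h, are the parental types, so the F1 was k AL H / K al h.
The two rarest classes, K AL H and k al h, are the double crossovers. Comparing them with the parentals, only the k allele has switched, so k is the middle locus and the order is h – k – al.
Crossovers in the k–al interval produce the single-crossover classes k al H and K AL h (147 + 201 = 348) plus the double crossovers (12).
RF(k–al) = (348 + 12) / 2000 = 360/2000 = 0.1800 → 18.0 map units.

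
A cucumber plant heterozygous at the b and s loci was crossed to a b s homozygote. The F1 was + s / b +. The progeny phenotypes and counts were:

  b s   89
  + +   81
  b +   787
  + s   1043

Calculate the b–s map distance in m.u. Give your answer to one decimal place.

8.5 m.u.

The recombinant classes are + + and b s: 81 + 89 = 170.
Recombination frequency = 170/2000 = 0.0850 ≈ 8.5%, i.e. 8.5 m.u.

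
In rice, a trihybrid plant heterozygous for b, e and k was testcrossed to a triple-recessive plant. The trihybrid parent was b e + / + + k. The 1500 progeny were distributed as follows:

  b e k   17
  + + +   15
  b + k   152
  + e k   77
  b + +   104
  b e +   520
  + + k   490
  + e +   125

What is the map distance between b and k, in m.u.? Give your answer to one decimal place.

The two rarest classes, b e k and + + +, are the double crossovers. Comparing them with the parentals, only the k allele has switched, so k is the middle locus and the order is b – k – e.
Crossovers in the b–k interval produce the single-crossover classes + e + and b + k (125 + 152 = 277) plus the double crossovers (32).
RF(b–k) = (277 + 32) / 1500 = 309/1500 = 0.2060 → 20.6 m.u.

20.6 m.u.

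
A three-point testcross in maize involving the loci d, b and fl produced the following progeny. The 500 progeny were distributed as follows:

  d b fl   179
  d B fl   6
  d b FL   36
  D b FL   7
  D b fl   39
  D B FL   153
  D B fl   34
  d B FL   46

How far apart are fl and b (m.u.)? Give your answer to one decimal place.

The two most frequent reciprocal classes, d b fl and D B FL, are the parental types, so the F1 was d b fl / D B FL.
The two rarest classes, d B fl and D b FL, are the double crossovers. Comparing them with the parentals, only the b allele has switched, so b is the middle locus and the order is fl – b – d.
Crossovers in the fl–b interval produce the single-crossover classes d b FL and D B fl (36 + 34 = 70) plus the double crossovers (13).
RF(fl–b) = (70 + 13) / 500 = 83/500 = 0.1660 → 16.6 m.u.

16.6 m.u.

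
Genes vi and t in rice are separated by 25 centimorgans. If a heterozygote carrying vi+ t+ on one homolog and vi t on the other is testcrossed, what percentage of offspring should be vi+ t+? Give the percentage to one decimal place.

A map distance of 25 centimorgans corresponds to a recombination frequency of 0.250.
The F1 is vi+ t+ / vi t, so vi+ t+ is a parental gamete class with expected frequency (1 − r)/2 = 0.750/2 = 0.3750.
That is 0.3750 = 37.5% of the progeny.

37.5%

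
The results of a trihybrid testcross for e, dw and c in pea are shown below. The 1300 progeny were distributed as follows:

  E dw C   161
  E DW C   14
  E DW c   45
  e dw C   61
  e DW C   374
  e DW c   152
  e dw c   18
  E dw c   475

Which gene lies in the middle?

e

The two most frequent reciprocal classes, e DW C and E dw c, are the parental types, so the F1 was e DW C / E dw c.
The two rarest classes, E DW C and e dw c, are the double crossovers. Comparing them with the parentals, only the e allele has switched, so e is the middle locus and the order is c – e – dw.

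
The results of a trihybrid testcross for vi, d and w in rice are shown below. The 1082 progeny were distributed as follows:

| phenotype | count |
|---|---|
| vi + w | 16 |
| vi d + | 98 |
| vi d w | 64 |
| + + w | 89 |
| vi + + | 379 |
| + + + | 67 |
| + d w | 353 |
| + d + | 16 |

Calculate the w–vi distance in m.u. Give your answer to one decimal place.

15.1 m.u.

The two most frequent reciprocal classes, vi + + and + d w, are the parental types, so the F1 was vi + + / + d w.
The two rarest classes, vi + w and + d +, are the double crossovers. Comparing them with the parentals, only the w allele has switched, so w is the middle locus and the order is vi – w – d.
Crossovers in the vi–w interval produce the single-crossover classes + + + and vi d w (67 + 64 = 131) plus the double crossovers (32).
RF(vi–w) = (131 + 32) / 1082 = 163/1082 = 0.1506 → 15.1 m.u.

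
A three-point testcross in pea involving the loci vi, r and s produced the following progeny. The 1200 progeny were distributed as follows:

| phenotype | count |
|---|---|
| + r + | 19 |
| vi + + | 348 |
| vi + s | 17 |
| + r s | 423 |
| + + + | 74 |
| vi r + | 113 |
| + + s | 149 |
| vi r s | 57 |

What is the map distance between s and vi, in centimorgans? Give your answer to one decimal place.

The two most frequent reciprocal classes, + r s and vi + +, are the parental types, so the F1 was + r s / vi + +.
The two rarest classes, + r + and vi + s, are the double crossovers. Comparing them with the parentals, only the s allele has switched, so s is the middle locus and the order is vi – s – r.
Crossovers in the vi–s interval produce the single-crossover classes vi r s and + + + (57 + 74 = 131) plus the double crossovers (36).
RF(vi–s) = (131 + 36) / 1200 = 167/1200 = 0.1392 → 13.9 centimorgans.

13.9 centimorgans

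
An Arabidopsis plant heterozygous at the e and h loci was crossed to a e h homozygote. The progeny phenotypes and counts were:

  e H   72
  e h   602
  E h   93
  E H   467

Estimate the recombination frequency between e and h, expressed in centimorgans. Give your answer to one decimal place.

13.4 centimorgans

The two most frequent classes, E H (467) and e h (602), are the parental types, so the F1 was E H / e h.
The recombinant classes are E h and e H: 93 + 72 = 165.
Recombination frequency = 165/1234 = 0.1337 ≈ 13.4%, i.e. 13.4 centimorgans.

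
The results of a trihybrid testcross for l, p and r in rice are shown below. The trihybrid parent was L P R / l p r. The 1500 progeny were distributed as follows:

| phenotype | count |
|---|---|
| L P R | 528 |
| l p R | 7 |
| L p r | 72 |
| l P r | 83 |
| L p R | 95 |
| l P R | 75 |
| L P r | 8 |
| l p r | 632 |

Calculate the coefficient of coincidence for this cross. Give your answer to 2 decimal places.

0.72

The two rarest classes, L P r and l p R, are the double crossovers. Comparing them with the parentals, only the r allele has switched, so r is the middle locus and the order is l – r – p.
l–r: (147 + 15)/1500 = 0.1080; r–p: (178 + 15)/1500 = 0.1287.
Expected DCO frequency = 0.1080 × 0.1287 ≈ 0.01390; observed = 15/1500 ≈ 0.01000.
Coefficient of coincidence = 0.01000/0.01390 ≈ 0.72.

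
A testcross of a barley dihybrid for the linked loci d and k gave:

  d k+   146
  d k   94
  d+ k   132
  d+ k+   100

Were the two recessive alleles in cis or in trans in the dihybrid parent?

The two most frequent classes are d+ k (132) and d k+ (146); these are the parental (non-recombinant) types.
So the F1 carried d+ k on one chromosome and d k+ on the other — the recessive alleles are on opposite chromosomes (trans / repulsion).

trans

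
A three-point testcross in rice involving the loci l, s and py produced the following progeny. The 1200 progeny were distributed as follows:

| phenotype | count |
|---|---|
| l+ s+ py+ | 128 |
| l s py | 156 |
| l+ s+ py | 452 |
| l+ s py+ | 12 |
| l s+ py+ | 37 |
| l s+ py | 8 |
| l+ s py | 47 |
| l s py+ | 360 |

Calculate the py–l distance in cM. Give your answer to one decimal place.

25.3 cM

The two most frequent reciprocal classes, l+ s+ py and l s py+, are the parental types, so the F1 was l+ s+ py / l s py+.
The two rarest classes, l s+ py and l+ s py+, are the double crossovers. Comparing them with the parentals, only the l allele has switched, so l is the middle locus and the order is py – l – s.
Crossovers in the py–l interval produce the single-crossover classes l+ s+ py+ and l s py (128 + 156 = 284) plus the double crossovers (20).
RF(py–l) = (284 + 20) / 1200 = 304/1200 = 0.2533 → 25.3 cM.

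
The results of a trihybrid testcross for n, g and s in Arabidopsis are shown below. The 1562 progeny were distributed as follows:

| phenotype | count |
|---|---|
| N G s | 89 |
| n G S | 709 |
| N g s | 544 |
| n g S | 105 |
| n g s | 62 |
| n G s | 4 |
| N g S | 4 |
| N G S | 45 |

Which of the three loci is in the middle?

s

The two most frequent reciprocal classes, n G S and N g s, are the parental types, so the F1 was n G S / N g s.
The two rarest classes, n G s and N g S, are the double crossovers. Comparing them with the parentals, only the s allele has switched, so s is the middle locus and the order is n – s – g.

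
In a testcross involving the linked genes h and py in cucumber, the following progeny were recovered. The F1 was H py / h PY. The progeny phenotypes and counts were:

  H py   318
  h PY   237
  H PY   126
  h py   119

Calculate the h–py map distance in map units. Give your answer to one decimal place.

30.6 map units

The recombinant classes are H PY and h py: 126 + 119 = 245.
Recombination frequency = 245/800 = 0.3063 ≈ 30.6%, i.e. 30.6 map units.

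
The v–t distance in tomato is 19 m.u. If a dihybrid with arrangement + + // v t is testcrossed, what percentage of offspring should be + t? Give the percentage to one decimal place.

A map distance of 19 m.u. corresponds to a recombination frequency of 0.190.
The F1 is + + / v t, so + t is a recombinant gamete class with expected frequency r/2 = 0.190/2 = 0.0950.
That is 0.0950 = 9.5% of the progeny.

9.5%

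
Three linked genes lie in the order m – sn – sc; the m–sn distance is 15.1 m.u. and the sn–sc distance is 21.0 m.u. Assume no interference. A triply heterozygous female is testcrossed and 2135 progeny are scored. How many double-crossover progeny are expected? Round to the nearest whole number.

Map distances give recombination frequencies of 0.151 and 0.210 for the two intervals.
With no interference, expected double-crossover frequency = 0.151 × 0.210 = 0.03171.
Expected number = 0.03171 × 2135 = 67.70 ≈ 68.

68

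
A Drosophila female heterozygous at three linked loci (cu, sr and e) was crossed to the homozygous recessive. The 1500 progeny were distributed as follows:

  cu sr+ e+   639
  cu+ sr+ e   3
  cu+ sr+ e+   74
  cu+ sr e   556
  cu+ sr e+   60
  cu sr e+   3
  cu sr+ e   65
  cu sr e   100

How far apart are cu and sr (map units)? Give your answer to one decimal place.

The two most frequent reciprocal classes, cu+ sr e and cu sr+ e+, are the parental types, so the F1 was cu+ sr e / cu sr+ e+.
The two rarest classes, cu+ sr+ e and cu sr e+, are the double crossovers. Comparing them with the parentals, only the sr allele has switched, so sr is the middle locus and the order is cu – sr – e.
Crossovers in the cu–sr interval produce the single-crossover classes cu sr e and cu+ sr+ e+ (100 + 74 = 174) plus the double crossovers (6).
RF(cu–sr) = (174 + 6) / 1500 = 180/1500 = 0.1200 → 12.0 map units.

12.0 map units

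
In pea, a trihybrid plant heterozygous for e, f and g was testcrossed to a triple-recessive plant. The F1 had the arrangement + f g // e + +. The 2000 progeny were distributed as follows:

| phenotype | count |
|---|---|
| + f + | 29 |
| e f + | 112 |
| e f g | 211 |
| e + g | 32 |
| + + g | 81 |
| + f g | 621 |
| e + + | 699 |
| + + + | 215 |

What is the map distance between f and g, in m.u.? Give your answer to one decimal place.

12.7 m.u.

The two rarest classes, + f + and e + g, are the double crossovers. Comparing them with the parentals, only the g allele has switched, so g is the middle locus and the order is f – g – e.
Crossovers in the f–g interval produce the single-crossover classes + + g and e f + (81 + 112 = 193) plus the double crossovers (61).
RF(f–g) = (193 + 61) / 2000 = 254/2000 = 0.1270 → 12.7 m.u.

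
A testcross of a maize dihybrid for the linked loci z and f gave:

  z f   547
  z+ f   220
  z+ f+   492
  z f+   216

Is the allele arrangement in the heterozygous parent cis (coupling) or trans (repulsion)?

cis

The two most frequent classes are z+ f+ (492) and z f (547); these are the parental (non-recombinant) types.
So the F1 carried z+ f+ on one chromosome and z f on the other — the recessive alleles are on the same chromosome (cis / coupling).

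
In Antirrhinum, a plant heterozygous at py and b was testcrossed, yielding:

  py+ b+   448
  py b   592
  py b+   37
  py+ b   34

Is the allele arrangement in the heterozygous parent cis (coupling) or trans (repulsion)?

cis

The two most frequent classes are py+ b+ (448) and py b (592); these are the parental (non-recombinant) types.
So the F1 carried py+ b+ on one chromosome and py b on the other — the recessive alleles are on the same chromosome (cis / coupling).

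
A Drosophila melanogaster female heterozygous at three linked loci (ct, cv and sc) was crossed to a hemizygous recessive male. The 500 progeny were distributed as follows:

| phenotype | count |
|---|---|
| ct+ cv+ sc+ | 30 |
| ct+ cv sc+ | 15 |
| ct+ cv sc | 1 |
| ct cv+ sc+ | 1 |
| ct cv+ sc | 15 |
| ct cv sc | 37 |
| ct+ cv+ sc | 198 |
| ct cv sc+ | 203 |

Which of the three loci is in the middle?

cv

The two most frequent reciprocal classes, ct+ cv+ sc and ct cv sc+, are the parental types, so the F1 was ct+ cv+ sc / ct cv sc+.
The two rarest classes, ct+ cv sc and ct cv+ sc+, are the double crossovers. Comparing them with the parentals, only the cv allele has switched, so cv is the middle locus and the order is sc – cv – ct.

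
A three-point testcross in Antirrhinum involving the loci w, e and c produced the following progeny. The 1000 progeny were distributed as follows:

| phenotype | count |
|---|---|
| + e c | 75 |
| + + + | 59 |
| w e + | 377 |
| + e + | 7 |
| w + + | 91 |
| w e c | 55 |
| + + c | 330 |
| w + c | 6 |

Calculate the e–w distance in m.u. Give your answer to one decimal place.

The two most frequent reciprocal classes, + + c and w e +, are the parental types, so the F1 was + + c / w e +.
The two rarest classes, w + c and + e +, are the double crossovers. Comparing them with the parentals, only the w allele has switched, so w is the middle locus and the order is e – w – c.
Crossovers in the e–w interval produce the single-crossover classes + e c and w + + (75 + 91 = 166) plus the double crossovers (13).
RF(e–w) = (166 + 13) / 1000 = 179/1000 = 0.1790 → 17.9 m.u.

17.9 m.u.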